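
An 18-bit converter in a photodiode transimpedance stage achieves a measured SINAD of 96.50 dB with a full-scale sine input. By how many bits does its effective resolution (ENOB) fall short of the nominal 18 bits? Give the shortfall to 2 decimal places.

ENOB = (SINAD − 1.76)/6.02 = (96.50 − 1.76)/6.02 = 15.7375 bits.
Shortfall = 18 − 15.7375 = 2.2625 bits.

2.26 bits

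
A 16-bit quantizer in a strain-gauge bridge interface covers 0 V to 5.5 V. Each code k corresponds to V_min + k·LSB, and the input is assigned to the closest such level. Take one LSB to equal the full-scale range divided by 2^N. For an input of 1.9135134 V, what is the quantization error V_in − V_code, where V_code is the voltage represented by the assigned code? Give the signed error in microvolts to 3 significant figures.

Range is 5.5 V. LSB = 5.5 V / 2^16 ≈ 83.92 µV.
Position in LSBs: (1.9135134 − (0)) × 65536/5.5 = 22800.7299; rounding gives k = 22801.
Reconstructed level: 0 + 22801 × 5.5/65536 V = 1.9135360718 V.
V_in − V_code = 1.9135134 − (1.9135360718) = −22.7 µV.

−22.7 µV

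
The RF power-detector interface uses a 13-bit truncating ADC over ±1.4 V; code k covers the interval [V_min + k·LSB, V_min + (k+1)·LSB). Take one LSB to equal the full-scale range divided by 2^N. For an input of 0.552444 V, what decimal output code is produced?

5712

The full-scale span is 1.4 − (-1.4) = 2.8 V. LSB = 2.8 V / 2^13 ≈ 341.8 µV.
(V_in − V_min) × 2^13/range = (0.552444 − (-1.4)) × 8192/2.8 = 5712.293.
Floor → code = 5712.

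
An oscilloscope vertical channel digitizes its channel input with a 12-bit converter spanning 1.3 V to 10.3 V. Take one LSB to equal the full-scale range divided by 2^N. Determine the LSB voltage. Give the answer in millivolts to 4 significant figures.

2.197 mV

The full-scale span is 10.3 − (1.3) = 9 V.
There are 2^12 = 4096 steps.
LSB = 9 V ÷ 2^12 = 9/4096 V = 2.197 mV.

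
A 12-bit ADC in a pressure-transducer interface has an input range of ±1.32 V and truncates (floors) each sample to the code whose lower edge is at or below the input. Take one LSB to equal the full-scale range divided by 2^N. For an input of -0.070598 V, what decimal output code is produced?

The full-scale span is 1.32 − (-1.32) = 2.64 V. LSB = 2.64 V / 2^12 ≈ 0.6445 mV.
V_in − V_min = -0.070598 − (-1.32) = 1.249402 V.
Divide by LSB: 1.249402 × 4096/2.64 = 1938.4661.
Truncating gives code 1938.

1938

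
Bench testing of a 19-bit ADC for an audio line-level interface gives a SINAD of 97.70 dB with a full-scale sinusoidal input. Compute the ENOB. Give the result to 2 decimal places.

15.94 bits

ENOB = (SINAD − 1.76) / 6.02 = (97.70 − 1.76) / 6.02 = 95.94 / 6.02 = 15.9369.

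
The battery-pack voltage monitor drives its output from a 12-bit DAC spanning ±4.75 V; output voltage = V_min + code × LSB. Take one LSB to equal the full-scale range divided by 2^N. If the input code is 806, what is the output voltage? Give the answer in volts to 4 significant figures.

Range = 4.75 − (-4.75) = 9.5 V. LSB = 9.5 V / 2^12.
Output = V_min + (806/4096) × range = -4.75 + 0.196777 × 9.5 V
      = -4.75 V + 1.86938 V = -2.88062 V.

-2.881 V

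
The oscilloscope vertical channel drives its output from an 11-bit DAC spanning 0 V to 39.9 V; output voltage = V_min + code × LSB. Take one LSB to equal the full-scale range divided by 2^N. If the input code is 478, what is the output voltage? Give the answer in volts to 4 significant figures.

9.313 V

V_FS = 39.9 V. LSB = 39.9 V / 2^11.
Output = V_min + (478/2048) × range = 0 + 0.233398 × 39.9 V
      = 0 V + 9.31260 V = 9.31260 V.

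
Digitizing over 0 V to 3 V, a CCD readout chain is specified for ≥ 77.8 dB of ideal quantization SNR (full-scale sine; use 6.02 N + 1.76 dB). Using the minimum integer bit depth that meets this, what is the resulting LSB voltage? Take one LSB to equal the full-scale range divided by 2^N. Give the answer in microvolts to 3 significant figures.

366 µV

Full-scale range = 3 V.
Required N = ⌈(77.8 − 1.76)/6.02⌉ = ⌈12.631⌉ = 13.
LSB = 3 V ÷ 2^13 = 3/8192 V = 366 µV.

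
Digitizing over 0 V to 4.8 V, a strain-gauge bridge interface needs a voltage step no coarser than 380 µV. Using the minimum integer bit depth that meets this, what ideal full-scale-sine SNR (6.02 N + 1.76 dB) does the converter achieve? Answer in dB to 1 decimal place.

86.0 dB

V_FS = 4.8 V.
Required number of levels: 4.8/380 µV = 12632; smallest N with 2^N ≥ that is 14.
6.02(14) + 1.76 = 86.04 dB.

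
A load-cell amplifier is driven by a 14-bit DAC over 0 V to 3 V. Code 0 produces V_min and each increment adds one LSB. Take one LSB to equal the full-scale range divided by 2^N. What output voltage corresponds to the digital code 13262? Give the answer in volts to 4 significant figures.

Span = 3 V. LSB = 3 V / 2^14.
V_out = V_min + code × LSB = 0 V + 13262 × 3 V / 16384
      = 0 + 2.42834 = 2.42834 V.

2.428 V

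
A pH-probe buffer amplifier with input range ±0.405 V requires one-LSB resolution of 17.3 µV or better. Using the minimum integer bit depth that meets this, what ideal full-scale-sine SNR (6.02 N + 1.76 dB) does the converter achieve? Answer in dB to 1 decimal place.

98.1 dB

Range = 0.405 − (-0.405) = 0.81 V.
Levels needed ≥ 0.81/17.3 µV = 46820. 2^16 = 65536 suffices, so N_min = 16.
SNR = 6.02 × 16 + 1.76 = 98.08 dB.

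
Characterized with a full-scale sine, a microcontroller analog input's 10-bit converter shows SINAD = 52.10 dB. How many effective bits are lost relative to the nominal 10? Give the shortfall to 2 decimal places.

Effective bits = (52.10 − 1.76)/6.02 = 8.3621.
10 − 8.3621 = 1.64 bits below nominal.

1.64 bits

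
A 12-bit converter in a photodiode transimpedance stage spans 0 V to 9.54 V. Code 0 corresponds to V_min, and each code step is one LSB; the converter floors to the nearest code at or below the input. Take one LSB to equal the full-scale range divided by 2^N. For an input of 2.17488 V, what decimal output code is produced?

933

V_FS = 9.54 V. LSB = 9.54 V / 2^12 ≈ 2.329 mV.
V_in − V_min = 2.17488 − (0) = 2.17488 V.
Divide by LSB: 2.17488 × 4096/9.54 = 933.7850.
Truncating gives code 933.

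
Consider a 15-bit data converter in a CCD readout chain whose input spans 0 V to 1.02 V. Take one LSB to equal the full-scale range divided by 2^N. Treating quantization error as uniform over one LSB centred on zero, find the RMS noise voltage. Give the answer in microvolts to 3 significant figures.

Full-scale range = 1.02 V.
One LSB is 1.02 V / 32768 = 31.128 µV.
RMS of a uniform error over width LSB is LSB/√12 = 8.99 µV.

8.99 µV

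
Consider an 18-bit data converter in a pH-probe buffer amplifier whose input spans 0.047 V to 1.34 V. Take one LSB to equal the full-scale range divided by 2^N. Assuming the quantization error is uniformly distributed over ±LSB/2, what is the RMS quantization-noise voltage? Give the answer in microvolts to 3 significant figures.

The full-scale span is 1.34 − (0.047) = 1.293 V.
LSB = 1.293 V / 2^18 = 4.9324 µV.
V_rms = LSB/√12 = 4.9324 µV / √12 = 1.42 µV.

1.42 µV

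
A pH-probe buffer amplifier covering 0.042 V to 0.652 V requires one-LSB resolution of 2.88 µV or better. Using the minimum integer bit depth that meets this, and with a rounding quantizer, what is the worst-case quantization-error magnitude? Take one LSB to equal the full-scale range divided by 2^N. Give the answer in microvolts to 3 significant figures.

Span: 0.652 V − (0.042 V) = 0.61 V.
0.61 V / 2.88 µV = 211800. Since 2^17 = 131072 and 2^18 = 262144, N = 18.
Step size = 0.61/262144 V = 2.3270 µV.
Max error for round-to-nearest is LSB/2 = 1.16 µV.

1.16 µV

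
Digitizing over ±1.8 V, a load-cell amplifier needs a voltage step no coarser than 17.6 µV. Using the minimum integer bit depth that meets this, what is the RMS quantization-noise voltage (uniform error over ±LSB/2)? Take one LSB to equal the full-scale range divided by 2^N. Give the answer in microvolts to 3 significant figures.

3.96 µV

Range = 1.8 − (-1.8) = 3.6 V.
Need 2^N ≥ 3.6 V / 17.6 µV = 204500 → N_min = 18.
LSB = 3.6 V / 2^18 = 13.733 µV.
V_rms = LSB/√12 = 3.96 µV.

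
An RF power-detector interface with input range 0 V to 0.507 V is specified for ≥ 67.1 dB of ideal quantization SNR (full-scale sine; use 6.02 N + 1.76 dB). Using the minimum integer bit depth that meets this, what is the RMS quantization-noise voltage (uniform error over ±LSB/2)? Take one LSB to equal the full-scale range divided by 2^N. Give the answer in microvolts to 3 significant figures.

V_FS = 0.507 V.
6.02 N + 1.76 ≥ 67.1 gives N ≥ 10.854, so the minimum integer is 11.
One LSB is 0.507 V / 2048 = 247.56 µV.
σ_q = LSB/√12 = 247.56 µV/3.4641 = 71.5 µV.

71.5 µV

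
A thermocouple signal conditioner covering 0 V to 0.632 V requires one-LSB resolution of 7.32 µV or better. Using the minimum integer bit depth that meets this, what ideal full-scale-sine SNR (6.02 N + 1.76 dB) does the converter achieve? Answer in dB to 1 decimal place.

Span = 0.632 V.
Levels needed ≥ 0.632/7.32 µV = 86340. 2^17 = 131072 suffices, so N_min = 17.
6.02(17) + 1.76 = 104.10 dB.

104.1 dB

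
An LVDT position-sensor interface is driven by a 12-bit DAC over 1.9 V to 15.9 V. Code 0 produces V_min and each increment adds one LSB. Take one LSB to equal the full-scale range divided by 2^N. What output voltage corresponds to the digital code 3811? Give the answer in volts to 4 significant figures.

14.93 V

Full-scale range = 15.9 V − (1.9 V) = 14 V. LSB = 14 V / 2^12.
Output = V_min + (3811/4096) × range = 1.9 + 0.930420 × 14 V
      = 1.9 V + 13.0259 V = 14.9259 V.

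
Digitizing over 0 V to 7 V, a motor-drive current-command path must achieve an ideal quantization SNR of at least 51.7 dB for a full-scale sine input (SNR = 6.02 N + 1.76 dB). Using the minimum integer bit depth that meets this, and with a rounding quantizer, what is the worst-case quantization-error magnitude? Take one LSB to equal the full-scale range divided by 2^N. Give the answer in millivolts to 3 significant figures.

Full-scale range = 7 V.
N ≥ (51.7 − 1.76)/6.02 = 8.296 → N_min = 9.
LSB = 7 V ÷ 2^9 = 7/512 V = 13.672 mV.
Max error for round-to-nearest is LSB/2 = 6.84 mV.

6.84 mV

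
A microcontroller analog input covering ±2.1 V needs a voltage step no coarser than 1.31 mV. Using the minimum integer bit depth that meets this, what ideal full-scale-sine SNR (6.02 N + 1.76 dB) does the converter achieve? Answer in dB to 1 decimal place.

74.0 dB

Range = 2.1 − (-2.1) = 4.2 V.
Need 2^N ≥ 4.2 V / 1.31 mV = 3206 → N_min = 12.
Ideal SNR at N = 12: 6.02·12 + 1.76 = 74.0 dB.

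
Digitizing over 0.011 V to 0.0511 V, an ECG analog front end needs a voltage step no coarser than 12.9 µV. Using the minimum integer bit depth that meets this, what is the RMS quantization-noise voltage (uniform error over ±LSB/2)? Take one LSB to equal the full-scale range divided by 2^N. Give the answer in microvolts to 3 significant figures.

2.83 µV

Span: 0.0511 V − (0.011 V) = 0.0401 V.
Required number of levels: 0.0401/12.9 µV = 3108.5; smallest N with 2^N ≥ that is 12.
LSB = 0.0401 V / 2^12 = 9.7900 µV.
RMS noise = LSB/√12 = 2.83 µV.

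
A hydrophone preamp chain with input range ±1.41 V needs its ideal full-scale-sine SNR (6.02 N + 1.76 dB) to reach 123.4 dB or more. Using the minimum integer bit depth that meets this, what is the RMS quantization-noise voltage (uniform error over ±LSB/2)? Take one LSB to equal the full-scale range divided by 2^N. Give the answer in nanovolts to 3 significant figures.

388 nV

The full-scale span is 1.41 − (-1.41) = 2.82 V.
Required N = ⌈(123.4 − 1.76)/6.02⌉ = ⌈20.206⌉ = 21.
One LSB is 2.82 V / 2097152 = 1.3447 µV.
σ_q = LSB/√12 = 1.3447 µV/3.4641 = 388 nV.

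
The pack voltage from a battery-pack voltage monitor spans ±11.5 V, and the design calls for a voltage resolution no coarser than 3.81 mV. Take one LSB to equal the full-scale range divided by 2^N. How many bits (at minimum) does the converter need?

The full-scale span is 11.5 − (-11.5) = 23 V.
Need 2^N ≥ 23 V / 3.81 mV = 6037 → N_min = 13.

13 bits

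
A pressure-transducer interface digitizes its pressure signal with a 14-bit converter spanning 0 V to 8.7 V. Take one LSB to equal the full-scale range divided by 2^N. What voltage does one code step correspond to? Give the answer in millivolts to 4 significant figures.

V_FS = 8.7 V.
There are 2^14 = 16384 steps.
Step size = 8.7/16384 V = 0.5310 mV.

0.5310 mV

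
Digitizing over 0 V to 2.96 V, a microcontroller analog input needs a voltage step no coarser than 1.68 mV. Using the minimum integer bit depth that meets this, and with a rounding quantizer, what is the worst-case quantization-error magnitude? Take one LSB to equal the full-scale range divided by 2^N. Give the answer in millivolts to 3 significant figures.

Full-scale range = 2.96 V.
Levels needed ≥ 2.96/1.68 mV = 1762. 2^11 = 2048 suffices, so N_min = 11.
One LSB is 2.96 V / 2048 = 1.4453 mV.
Half an LSB is 0.723 mV.

0.723 mV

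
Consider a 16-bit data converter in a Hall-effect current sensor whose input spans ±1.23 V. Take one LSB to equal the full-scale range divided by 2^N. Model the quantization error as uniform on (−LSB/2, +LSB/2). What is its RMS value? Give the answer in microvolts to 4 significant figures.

10.84 µV

Full-scale range = 1.23 V − (-1.23 V) = 2.46 V.
LSB = 2.46 V ÷ 2^16 = 2.46/65536 V = 37.5366 µV.
For a uniform distribution on [−LSB/2, +LSB/2], V_rms = LSB/√12 = 37.5366 µV/3.4641 = 10.84 µV.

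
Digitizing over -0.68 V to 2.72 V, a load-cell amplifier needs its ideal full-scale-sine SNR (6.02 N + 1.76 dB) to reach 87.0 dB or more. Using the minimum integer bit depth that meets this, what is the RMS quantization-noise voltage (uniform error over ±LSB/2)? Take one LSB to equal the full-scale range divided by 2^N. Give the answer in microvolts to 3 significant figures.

Range = 2.72 − (-0.68) = 3.4 V.
Required N = ⌈(87.0 − 1.76)/6.02⌉ = ⌈14.159⌉ = 15.
LSB = 3.4 V / 2^15 = 103.76 µV.
V_rms = LSB/√12 = 30.0 µV.

30.0 µV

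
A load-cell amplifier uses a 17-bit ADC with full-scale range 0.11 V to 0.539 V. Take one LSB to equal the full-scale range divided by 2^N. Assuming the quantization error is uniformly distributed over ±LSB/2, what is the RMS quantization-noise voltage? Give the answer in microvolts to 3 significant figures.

0.945 µV

Range = 0.539 − (0.11) = 0.429 V.
Step size = 0.429/131072 V = 3.2730 µV.
V_rms = LSB/√12 = 3.2730 µV / √12 = 0.945 µV.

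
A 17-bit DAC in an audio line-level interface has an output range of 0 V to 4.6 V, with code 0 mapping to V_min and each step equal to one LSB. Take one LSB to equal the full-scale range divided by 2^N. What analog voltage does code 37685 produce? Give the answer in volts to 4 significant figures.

1.323 V

V_FS = 4.6 V. LSB = 4.6 V / 2^17.
V_out = 0 + 37685 × (4.6/131072) V
      = 0 + 1.32256 = 1.32256 V.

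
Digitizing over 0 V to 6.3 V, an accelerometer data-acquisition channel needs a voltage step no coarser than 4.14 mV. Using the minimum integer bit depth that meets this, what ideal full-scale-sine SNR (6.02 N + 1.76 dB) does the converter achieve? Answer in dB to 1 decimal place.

Span = 6.3 V.
Levels needed ≥ 6.3/4.14 mV = 1522. 2^11 = 2048 suffices, so N_min = 11.
SNR = 6.02 × 11 + 1.76 = 67.98 dB.

68.0 dB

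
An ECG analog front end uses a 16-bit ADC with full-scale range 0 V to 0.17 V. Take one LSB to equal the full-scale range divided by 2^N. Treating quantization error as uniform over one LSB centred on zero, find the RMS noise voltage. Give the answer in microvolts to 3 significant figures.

Span = 0.17 V.
One LSB is 0.17 V / 65536 = 2.5940 µV.
For a uniform distribution on [−LSB/2, +LSB/2], V_rms = LSB/√12 = 2.5940 µV/3.4641 = 0.749 µV.

0.749 µV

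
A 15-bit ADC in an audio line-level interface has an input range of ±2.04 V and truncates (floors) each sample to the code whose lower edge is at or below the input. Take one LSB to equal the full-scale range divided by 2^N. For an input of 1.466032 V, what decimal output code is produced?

28158

Span: 2.04 V − (-2.04 V) = 4.08 V. LSB = 4.08 V / 2^15 ≈ 124.5 µV.
(V_in − V_min) × 2^15/range = (1.466032 − (-2.04)) × 32768/4.08 = 28158.249.
Floor → code = 28158.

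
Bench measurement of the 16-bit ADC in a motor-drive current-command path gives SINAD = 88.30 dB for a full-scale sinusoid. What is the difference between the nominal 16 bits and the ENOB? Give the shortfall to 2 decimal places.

N_eff = (88.30 − 1.76)/6.02 = 14.3754 bits.
Shortfall = 16 − 14.3754 = 1.6246 bits.

1.62 bits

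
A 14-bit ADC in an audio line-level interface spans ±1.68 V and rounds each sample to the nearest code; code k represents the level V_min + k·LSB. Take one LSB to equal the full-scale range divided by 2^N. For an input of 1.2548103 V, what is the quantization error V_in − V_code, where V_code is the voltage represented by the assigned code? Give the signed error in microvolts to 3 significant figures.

−62.7 µV

The full-scale span is 1.68 − (-1.68) = 3.36 V. LSB = 3.36 V / 2^14 ≈ 205.1 µV.
(1.2548103 − (-1.68)) / LSB = 2.9348103 × 16384/3.36 = 14310.6940. Nearest integer: k = 14311.
Reconstructed level: -1.68 + 14311 × 3.36/16384 V = 1.2548730469 V.
Error = V_in − V_code = 1.2548103 − (1.2548730469) = −62.7 µV.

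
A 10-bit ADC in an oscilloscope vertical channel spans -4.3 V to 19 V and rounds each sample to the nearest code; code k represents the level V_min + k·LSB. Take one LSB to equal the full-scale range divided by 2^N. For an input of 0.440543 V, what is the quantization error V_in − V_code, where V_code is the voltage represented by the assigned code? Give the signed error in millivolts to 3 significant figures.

+7.73 mV

Span: 19 V − (-4.3 V) = 23.3 V. LSB = 23.3 V / 2^10 ≈ 22.75 mV.
(0.440543 − (-4.3)) / LSB = 4.740543 × 1024/23.3 = 208.3397. Nearest integer: k = 208.
V_code = V_min + k × range/2^10 = -4.3 + 208 × 23.3/1024 = 0.4328125000 V.
V_in − V_code = 0.440543 − (0.4328125000) = +7.73 mV.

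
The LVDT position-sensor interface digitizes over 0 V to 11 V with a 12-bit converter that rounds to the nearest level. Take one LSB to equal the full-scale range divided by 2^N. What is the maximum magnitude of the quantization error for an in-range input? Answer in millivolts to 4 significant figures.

1.343 mV

V_FS = 11 V.
One LSB is 11 V / 4096 = 2.68555 mV.
Worst-case error for round-to-nearest is half an LSB: 1.343 mV.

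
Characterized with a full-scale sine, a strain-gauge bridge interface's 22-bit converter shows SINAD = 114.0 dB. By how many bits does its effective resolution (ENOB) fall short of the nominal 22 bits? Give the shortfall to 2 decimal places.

ENOB = (SINAD − 1.76)/6.02 = (114.0 − 1.76)/6.02 = 18.6445 bits.
22 − 18.6445 = 3.36 bits below nominal.

3.36 bits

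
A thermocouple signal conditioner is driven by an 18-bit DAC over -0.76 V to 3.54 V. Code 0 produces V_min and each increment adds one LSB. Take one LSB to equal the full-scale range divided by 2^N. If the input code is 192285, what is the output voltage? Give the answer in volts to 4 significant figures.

Span: 3.54 V − (-0.76 V) = 4.3 V. LSB = 4.3 V / 2^18.
V_out = V_min + code × LSB = -0.76 V + 192285 × 4.3 V / 262144
      = -0.76 + 3.15409 = 2.39409 V.

2.394 V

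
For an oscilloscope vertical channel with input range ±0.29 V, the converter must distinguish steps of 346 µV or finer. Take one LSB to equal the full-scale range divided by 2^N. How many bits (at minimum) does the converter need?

Span: 0.29 V − (-0.29 V) = 0.58 V.
Levels needed ≥ 0.58/346 µV = 1676. 2^11 = 2048 suffices, so N_min = 11.

11 bits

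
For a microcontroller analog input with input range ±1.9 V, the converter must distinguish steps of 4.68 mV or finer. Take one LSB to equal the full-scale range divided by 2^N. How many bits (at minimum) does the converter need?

10 bits

Span: 1.9 V − (-1.9 V) = 3.8 V.
3.8 V / 4.68 mV = 812.0. Since 2^9 = 512 and 2^10 = 1024, N = 10.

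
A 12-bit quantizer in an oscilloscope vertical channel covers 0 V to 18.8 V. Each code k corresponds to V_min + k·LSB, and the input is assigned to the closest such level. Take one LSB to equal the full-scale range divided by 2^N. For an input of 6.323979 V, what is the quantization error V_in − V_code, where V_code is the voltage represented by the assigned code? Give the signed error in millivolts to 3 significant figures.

−0.826 mV

Span = 18.8 V. LSB = 18.8 V / 2^12 ≈ 4.590 mV.
Position in LSBs: (6.323979 − (0)) × 4096/18.8 = 1377.8201; rounding gives k = 1378.
V_code = V_min + k × range/2^12 = 0 + 1378 × 18.8/4096 = 6.324804688 V.
Error = V_in − V_code = 6.323979 − (6.324804688) = −0.826 mV.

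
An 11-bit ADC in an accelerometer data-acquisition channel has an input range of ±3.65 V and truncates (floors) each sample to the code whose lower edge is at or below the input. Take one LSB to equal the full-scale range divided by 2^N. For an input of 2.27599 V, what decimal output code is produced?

Span: 3.65 V − (-3.65 V) = 7.3 V. LSB = 7.3 V / 2^11 ≈ 3.564 mV.
V_in − V_min = 2.27599 − (-3.65) = 5.92599 V.
Divide by LSB: 5.92599 × 2048/7.3 = 1662.5243.
Truncating gives code 1662.

1662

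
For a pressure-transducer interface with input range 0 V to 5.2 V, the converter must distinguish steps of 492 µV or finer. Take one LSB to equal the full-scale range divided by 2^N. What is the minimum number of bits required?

V_FS = 5.2 V.
Levels needed ≥ 5.2/492 µV = 10570. 2^14 = 16384 suffices, so N_min = 14.

14 bits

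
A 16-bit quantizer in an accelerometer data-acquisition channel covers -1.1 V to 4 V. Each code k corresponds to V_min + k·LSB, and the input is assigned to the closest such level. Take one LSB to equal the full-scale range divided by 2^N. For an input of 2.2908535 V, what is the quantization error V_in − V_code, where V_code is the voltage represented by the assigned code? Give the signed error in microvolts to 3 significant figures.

+10.3 µV

The full-scale span is 4 − (-1.1) = 5.1 V. LSB = 5.1 V / 2^16 ≈ 77.82 µV.
Position in LSBs: (2.2908535 − (-1.1)) × 65536/5.1 = 43573.1323; rounding gives k = 43573.
Reconstructed level: -1.1 + 43573 × 5.1/65536 V = 2.2908432007 V.
Error = V_in − V_code = 2.2908535 − (2.2908432007) = +10.3 µV.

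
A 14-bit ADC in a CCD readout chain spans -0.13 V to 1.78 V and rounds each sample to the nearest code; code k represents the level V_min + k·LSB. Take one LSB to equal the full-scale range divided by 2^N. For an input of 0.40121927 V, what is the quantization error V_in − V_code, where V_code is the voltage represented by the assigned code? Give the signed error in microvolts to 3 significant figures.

−22.8 µV

The full-scale span is 1.78 − (-0.13) = 1.91 V. LSB = 1.91 V / 2^14 ≈ 116.6 µV.
(0.40121927 − (-0.13)) / LSB = 0.53121927 × 16384/1.91 = 4556.8045. Nearest integer: k = 4557.
V_code = V_min + k × range/2^14 = -0.13 + 4557 × 1.91/16384 = 0.40124206543 V.
e = 0.40121927 − (0.40124206543) = −22.8 µV.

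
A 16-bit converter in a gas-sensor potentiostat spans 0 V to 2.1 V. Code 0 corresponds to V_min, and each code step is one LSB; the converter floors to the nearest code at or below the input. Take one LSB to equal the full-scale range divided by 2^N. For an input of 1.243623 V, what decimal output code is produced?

Full-scale range = 2.1 V. LSB = 2.1 V / 2^16 ≈ 32.04 µV.
code = ⌊(V_in − V_min)/LSB⌋ = ⌊(V_in − V_min) × 2^16 / range⌋
     = ⌊(1.243623 − (0)) × 65536 / 2.1⌋ = ⌊1.243623 × 65536/2.1⌋
     = ⌊38810.513⌋ = 38810.

38810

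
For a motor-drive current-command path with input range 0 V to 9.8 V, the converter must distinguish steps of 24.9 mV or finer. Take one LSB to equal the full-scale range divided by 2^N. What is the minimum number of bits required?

9 bits

Span = 9.8 V.
9.8 V / 24.9 mV = 393.6. Since 2^8 = 256 and 2^9 = 512, N = 9.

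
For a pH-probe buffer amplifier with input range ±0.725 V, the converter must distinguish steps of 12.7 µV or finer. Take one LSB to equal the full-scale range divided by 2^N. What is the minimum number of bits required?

17 bits

The full-scale span is 0.725 − (-0.725) = 1.45 V.
Need 2^N ≥ 1.45 V / 12.7 µV = 114200 → N_min = 17.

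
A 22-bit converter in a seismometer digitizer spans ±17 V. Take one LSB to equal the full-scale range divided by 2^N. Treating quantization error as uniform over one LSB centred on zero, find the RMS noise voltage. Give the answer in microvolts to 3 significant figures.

2.34 µV

Full-scale range = 17 V − (-17 V) = 34 V.
LSB = 34 V ÷ 2^22 = 34/4194304 V = 8.1062 µV.
RMS of a uniform error over width LSB is LSB/√12 = 2.34 µV.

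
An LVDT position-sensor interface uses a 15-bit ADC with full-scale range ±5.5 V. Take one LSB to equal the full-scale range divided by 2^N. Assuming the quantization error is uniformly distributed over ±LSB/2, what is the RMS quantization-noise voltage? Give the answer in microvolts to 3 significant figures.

Full-scale range = 5.5 V − (-5.5 V) = 11 V.
Step size = 11/32768 V = 335.69 µV.
For a uniform distribution on [−LSB/2, +LSB/2], V_rms = LSB/√12 = 335.69 µV/3.4641 = 96.9 µV.

96.9 µV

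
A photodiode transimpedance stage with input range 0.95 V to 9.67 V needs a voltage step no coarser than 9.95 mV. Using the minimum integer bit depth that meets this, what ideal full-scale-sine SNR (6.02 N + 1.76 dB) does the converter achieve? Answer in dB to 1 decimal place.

The full-scale span is 9.67 − (0.95) = 8.72 V.
Levels needed ≥ 8.72/9.95 mV = 876.4. 2^10 = 1024 suffices, so N_min = 10.
SNR = 6.02 × 10 + 1.76 = 61.96 dB.

62.0 dB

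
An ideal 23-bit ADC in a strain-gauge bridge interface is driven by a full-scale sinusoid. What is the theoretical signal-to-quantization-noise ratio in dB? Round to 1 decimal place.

140.2 dB

Ideal quantization SNR: 6.02 × 23 + 1.76 dB = 140.2 dB.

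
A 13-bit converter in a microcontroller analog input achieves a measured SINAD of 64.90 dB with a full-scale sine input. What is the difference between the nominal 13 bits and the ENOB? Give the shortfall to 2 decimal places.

ENOB = (SINAD − 1.76)/6.02 = (64.90 − 1.76)/6.02 = 10.4884 bits.
Shortfall = 13 − 10.4884 = 2.5116 bits.

2.51 bits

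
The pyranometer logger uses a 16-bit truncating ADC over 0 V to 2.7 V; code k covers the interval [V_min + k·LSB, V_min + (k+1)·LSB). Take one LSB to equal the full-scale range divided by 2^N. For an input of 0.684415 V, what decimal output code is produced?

V_FS = 2.7 V. LSB = 2.7 V / 2^16 ≈ 41.20 µV.
code = ⌊(V_in − V_min)/LSB⌋ = ⌊(V_in − V_min) × 2^16 / range⌋
     = ⌊(0.684415 − (0)) × 65536 / 2.7⌋ = ⌊0.684415 × 65536/2.7⌋
     = ⌊16612.526⌋ = 16612.

16612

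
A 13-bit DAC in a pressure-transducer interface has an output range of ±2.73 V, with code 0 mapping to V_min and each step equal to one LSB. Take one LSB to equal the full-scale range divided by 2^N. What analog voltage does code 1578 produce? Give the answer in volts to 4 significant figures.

Span: 2.73 V − (-2.73 V) = 5.46 V. LSB = 5.46 V / 2^13.
Output = V_min + (1578/8192) × range = -2.73 + 0.192627 × 5.46 V
      = -2.73 + 1.05174 = -1.67826 V.

-1.678 V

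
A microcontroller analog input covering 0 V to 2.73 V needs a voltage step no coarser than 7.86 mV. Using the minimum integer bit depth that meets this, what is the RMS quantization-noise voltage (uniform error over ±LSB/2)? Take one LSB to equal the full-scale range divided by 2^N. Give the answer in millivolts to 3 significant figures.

1.54 mV

V_FS = 2.73 V.
Levels needed ≥ 2.73/7.86 mV = 347.3. 2^9 = 512 suffices, so N_min = 9.
LSB = 2.73 V / 2^9 = 5.3320 mV.
σ_q = LSB/√12 = 5.3320 mV/3.4641 = 1.54 mV.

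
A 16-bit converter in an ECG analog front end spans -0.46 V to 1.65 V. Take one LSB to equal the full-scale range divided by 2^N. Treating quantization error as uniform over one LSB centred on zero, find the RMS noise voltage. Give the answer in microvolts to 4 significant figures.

9.294 µV

Span: 1.65 V − (-0.46 V) = 2.11 V.
LSB = 2.11 V ÷ 2^16 = 2.11/65536 V = 32.1960 µV.
V_rms = LSB/√12 = 32.1960 µV / √12 = 9.294 µV.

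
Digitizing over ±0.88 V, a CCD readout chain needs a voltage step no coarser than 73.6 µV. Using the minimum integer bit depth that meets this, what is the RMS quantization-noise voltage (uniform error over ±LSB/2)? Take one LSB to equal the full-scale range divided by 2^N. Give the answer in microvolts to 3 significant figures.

Range = 0.88 − (-0.88) = 1.76 V.
1.76 V / 73.6 µV = 23910. Since 2^14 = 16384 and 2^15 = 32768, N = 15.
LSB = 1.76 V ÷ 2^15 = 1.76/32768 V = 53.711 µV.
V_rms = LSB/√12 = 15.5 µV.

15.5 µV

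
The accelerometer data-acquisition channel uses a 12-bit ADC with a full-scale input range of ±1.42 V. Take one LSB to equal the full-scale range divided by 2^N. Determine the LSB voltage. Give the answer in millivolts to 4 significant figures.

Span: 1.42 V − (-1.42 V) = 2.84 V.
Number of codes = 2^12 = 4096.
LSB = 2.84 V ÷ 2^12 = 2.84/4096 V = 0.6934 mV.

0.6934 mV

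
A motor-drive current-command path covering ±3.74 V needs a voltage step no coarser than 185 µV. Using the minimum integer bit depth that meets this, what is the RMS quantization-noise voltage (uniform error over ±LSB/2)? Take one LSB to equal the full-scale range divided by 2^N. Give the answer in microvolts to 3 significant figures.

32.9 µV

Full-scale range = 3.74 V − (-3.74 V) = 7.48 V.
Required number of levels: 7.48/185 µV = 40432; smallest N with 2^N ≥ that is 16.
Step size = 7.48/65536 V = 114.14 µV.
V_rms = LSB/√12 = 32.9 µV.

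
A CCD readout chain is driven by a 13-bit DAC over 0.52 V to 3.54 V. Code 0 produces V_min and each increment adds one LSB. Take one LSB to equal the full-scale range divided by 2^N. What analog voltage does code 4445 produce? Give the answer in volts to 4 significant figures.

Span: 3.54 V − (0.52 V) = 3.02 V. LSB = 3.02 V / 2^13.
V_out = V_min + code × LSB = 0.52 V + 4445 × 3.02 V / 8192
      = 0.52 V + 1.63866 V = 2.15866 V.

2.159 V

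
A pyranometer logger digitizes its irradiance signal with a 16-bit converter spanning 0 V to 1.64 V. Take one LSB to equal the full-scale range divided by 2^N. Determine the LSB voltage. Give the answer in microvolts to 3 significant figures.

25.0 µV

Span = 1.64 V.
2^16 = 65536 levels.
LSB = 1.64 V / 2^16 = 25.0 µV.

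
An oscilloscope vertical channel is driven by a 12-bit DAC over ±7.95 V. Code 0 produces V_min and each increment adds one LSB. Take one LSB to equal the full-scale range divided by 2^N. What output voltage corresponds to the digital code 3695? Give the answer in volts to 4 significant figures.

Span: 7.95 V − (-7.95 V) = 15.9 V. LSB = 15.9 V / 2^12.
V_out = -7.95 + 3695 × (15.9/4096) V
      = -7.95 + 14.3434 = 6.39338 V.

6.393 V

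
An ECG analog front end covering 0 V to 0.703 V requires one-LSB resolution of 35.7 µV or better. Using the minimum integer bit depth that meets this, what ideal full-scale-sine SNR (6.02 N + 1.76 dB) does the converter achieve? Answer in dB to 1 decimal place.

Span = 0.703 V.
Required number of levels: 0.703/35.7 µV = 19692; smallest N with 2^N ≥ that is 15.
Ideal SNR at N = 15: 6.02·15 + 1.76 = 92.1 dB.

92.1 dB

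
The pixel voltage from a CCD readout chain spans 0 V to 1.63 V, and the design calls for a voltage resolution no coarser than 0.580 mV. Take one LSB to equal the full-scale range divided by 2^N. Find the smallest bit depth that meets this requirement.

12 bits

Span = 1.63 V.
Levels needed ≥ 1.63/0.580 mV = 2810. 2^12 = 4096 suffices, so N_min = 12.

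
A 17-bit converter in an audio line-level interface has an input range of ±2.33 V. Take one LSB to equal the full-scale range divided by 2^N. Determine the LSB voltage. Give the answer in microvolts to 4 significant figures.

Span: 2.33 V − (-2.33 V) = 4.66 V.
2^17 = 131072 levels.
Step size = 4.66/131072 V = 35.55 µV.

35.55 µV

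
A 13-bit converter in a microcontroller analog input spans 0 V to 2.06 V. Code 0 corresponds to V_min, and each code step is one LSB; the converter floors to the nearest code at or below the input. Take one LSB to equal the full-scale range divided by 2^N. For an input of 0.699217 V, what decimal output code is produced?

2780

V_FS = 2.06 V. LSB = 2.06 V / 2^13 ≈ 251.5 µV.
(V_in − V_min) × 2^13/range = (0.699217 − (0)) × 8192/2.06 = 2780.576.
Floor → code = 2780.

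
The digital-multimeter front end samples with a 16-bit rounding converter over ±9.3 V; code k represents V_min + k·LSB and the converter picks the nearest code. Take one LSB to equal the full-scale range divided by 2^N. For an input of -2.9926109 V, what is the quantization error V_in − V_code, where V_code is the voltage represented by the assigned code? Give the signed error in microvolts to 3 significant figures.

−81.6 µV

Range = 9.3 − (-9.3) = 18.6 V. LSB = 18.6 V / 2^16 ≈ 283.8 µV.
(-2.9926109 − (-9.3)) / LSB = 6.3073891 × 65536/18.6 = 22223.7125. Nearest integer: k = 22224.
Reconstructed level: -9.3 + 22224 × 18.6/65536 V = -2.9925292969 V.
Error = V_in − V_code = -2.9926109 − (-2.9925292969) = −81.6 µV.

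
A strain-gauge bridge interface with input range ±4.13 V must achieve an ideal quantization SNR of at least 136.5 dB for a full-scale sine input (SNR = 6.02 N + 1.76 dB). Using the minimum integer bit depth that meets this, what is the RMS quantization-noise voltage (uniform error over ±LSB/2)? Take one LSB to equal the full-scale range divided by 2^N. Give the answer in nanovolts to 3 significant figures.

284 nV

Range = 4.13 − (-4.13) = 8.26 V.
Solving 6.02 N ≥ 136.5 − 1.76: N ≥ 22.382. Round up → N = 23.
Step size = 8.26/8388608 V = 0.98467 µV.
V_rms = LSB/√12 = 284 nV.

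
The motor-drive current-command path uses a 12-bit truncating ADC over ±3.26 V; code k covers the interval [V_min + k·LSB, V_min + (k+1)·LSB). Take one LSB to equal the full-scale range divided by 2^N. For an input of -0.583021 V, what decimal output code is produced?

The full-scale span is 3.26 − (-3.26) = 6.52 V. LSB = 6.52 V / 2^12 ≈ 1.592 mV.
V_in − V_min = -0.583021 − (-3.26) = 2.676979 V.
Divide by LSB: 2.676979 × 4096/6.52 = 1681.7340.
Truncating gives code 1681.

1681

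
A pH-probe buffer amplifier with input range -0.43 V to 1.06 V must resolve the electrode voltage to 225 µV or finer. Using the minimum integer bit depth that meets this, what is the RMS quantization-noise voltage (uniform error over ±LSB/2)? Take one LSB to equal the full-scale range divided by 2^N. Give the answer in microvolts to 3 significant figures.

52.5 µV

Range = 1.06 − (-0.43) = 1.49 V.
Levels needed ≥ 1.49/225 µV = 6622. 2^13 = 8192 suffices, so N_min = 13.
LSB = 1.49 V ÷ 2^13 = 1.49/8192 V = 181.88 µV.
RMS noise = LSB/√12 = 52.5 µV.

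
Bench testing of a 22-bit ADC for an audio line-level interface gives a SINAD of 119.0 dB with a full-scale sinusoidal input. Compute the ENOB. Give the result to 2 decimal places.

19.48 bits

ENOB = (SINAD − 1.76) / 6.02 = (119.0 − 1.76) / 6.02 = 117.24 / 6.02 = 19.4751.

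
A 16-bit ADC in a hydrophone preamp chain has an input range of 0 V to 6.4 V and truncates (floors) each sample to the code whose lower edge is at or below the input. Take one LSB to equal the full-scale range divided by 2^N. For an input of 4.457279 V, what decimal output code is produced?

45642

Full-scale range = 6.4 V. LSB = 6.4 V / 2^16 ≈ 97.66 µV.
(V_in − V_min) × 2^16/range = (4.457279 − (0)) × 65536/6.4 = 45642.537.
Floor → code = 45642.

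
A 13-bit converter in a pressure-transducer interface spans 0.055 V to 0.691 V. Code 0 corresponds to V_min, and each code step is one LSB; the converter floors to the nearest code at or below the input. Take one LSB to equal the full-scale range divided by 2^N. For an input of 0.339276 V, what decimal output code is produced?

3661

Full-scale range = 0.691 V − (0.055 V) = 0.636 V. LSB = 0.636 V / 2^13 ≈ 77.64 µV.
V_in − V_min = 0.339276 − (0.055) = 0.284276 V.
Divide by LSB: 0.284276 × 8192/0.636 = 3661.6179.
Truncating gives code 3661.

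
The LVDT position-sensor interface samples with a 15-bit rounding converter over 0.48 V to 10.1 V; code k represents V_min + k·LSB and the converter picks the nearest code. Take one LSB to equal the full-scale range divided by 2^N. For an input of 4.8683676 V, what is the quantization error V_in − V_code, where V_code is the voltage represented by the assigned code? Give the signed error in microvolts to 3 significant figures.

−52.8 µV

Span: 10.1 V − (0.48 V) = 9.62 V. LSB = 9.62 V / 2^15 ≈ 293.6 µV.
(V_in − V_min)/LSB = (4.8683676 − (0.48)) × 32768/9.62 = 14947.8201 → nearest code k = 14948.
V_code = 0.48 + (14948/32768) × 9.62 = 4.8684204102 V.
Error = V_in − V_code = 4.8683676 − (4.8684204102) = −52.8 µV.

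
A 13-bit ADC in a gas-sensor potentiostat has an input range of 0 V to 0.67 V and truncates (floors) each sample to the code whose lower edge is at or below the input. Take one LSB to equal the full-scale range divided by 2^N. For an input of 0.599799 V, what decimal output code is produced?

Span = 0.67 V. LSB = 0.67 V / 2^13 ≈ 81.79 µV.
code = ⌊(V_in − V_min)/LSB⌋ = ⌊(V_in − V_min) × 2^13 / range⌋
     = ⌊(0.599799 − (0)) × 8192 / 0.67⌋ = ⌊0.599799 × 8192/0.67⌋
     = ⌊7333.662⌋ = 7333.

7333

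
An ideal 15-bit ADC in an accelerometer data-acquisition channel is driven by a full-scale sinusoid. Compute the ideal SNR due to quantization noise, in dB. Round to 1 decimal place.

92.1 dB

Ideal quantization SNR: 6.02 × 15 + 1.76 dB = 92.1 dB.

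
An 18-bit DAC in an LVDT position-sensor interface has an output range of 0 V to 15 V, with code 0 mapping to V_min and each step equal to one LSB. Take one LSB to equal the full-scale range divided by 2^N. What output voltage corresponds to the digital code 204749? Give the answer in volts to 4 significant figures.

Span = 15 V. LSB = 15 V / 2^18.
Output = V_min + (204749/262144) × range = 0 + 0.781055 × 15 V
      = 0 V + 11.7158 V = 11.7158 V.

11.72 V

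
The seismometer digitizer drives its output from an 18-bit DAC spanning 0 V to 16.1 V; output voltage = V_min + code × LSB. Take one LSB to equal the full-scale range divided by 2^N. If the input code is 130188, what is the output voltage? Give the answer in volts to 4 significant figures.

7.996 V

Full-scale range = 16.1 V. LSB = 16.1 V / 2^18.
Output = V_min + (130188/262144) × range = 0 + 0.496628 × 16.1 V
      = 0 V + 7.99571 V = 7.99571 V.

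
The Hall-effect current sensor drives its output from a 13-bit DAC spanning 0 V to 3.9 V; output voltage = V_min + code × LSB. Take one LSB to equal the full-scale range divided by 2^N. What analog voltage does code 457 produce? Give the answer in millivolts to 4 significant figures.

217.6 mV

Range is 3.9 V. LSB = 3.9 V / 2^13.
V_out = 0 + 457 × (3.9/8192) V
      = 0 V + 0.217566 V = 0.217566 V.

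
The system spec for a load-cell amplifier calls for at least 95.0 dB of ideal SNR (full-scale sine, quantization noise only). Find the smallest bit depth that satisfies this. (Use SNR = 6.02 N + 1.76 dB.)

16 bits

N ≥ (95.0 − 1.76)/6.02 = 15.488 → N_min = 16.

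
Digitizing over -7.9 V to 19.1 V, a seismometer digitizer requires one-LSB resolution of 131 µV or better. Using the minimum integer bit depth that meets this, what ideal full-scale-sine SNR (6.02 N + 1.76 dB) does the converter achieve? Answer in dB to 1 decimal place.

The full-scale span is 19.1 − (-7.9) = 27 V.
27 V / 131 µV = 206100. Since 2^17 = 131072 and 2^18 = 262144, N = 18.
6.02(18) + 1.76 = 110.12 dB.

110.1 dB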